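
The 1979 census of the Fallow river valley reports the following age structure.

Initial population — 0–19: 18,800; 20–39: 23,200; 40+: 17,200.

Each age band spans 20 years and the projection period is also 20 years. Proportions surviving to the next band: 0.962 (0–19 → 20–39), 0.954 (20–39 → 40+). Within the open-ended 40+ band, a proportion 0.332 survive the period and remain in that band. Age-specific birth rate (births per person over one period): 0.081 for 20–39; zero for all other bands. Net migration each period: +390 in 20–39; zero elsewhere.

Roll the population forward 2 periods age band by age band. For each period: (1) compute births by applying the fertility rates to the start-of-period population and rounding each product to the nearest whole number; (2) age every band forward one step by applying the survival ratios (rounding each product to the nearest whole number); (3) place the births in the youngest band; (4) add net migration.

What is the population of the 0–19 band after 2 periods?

(Bands numbered youngest = 1 to oldest = 3.)
After projecting period 1:
Births: 23200 × 0.081 = 1879
Band 2: 18800 × 0.962 = 18086
Band 3: 23200 × 0.954 + 17200 × 0.332 = 22133 + 5710 = 27843
Net migration: Band 2 + 390 → 18476
Population now: 0–19=1879, 20–39=18476, 40+=27843
After projecting period 2:
Births: 18476 × 0.081 = 1497
Band 2: 1879 × 0.962 = 1808
Band 3: 18476 × 0.954 + 27843 × 0.332 = 17626 + 9244 = 26870
Net migration: Band 2 + 390 → 2198
Population now: 0–19=1497, 20–39=2198, 40+=26870

1497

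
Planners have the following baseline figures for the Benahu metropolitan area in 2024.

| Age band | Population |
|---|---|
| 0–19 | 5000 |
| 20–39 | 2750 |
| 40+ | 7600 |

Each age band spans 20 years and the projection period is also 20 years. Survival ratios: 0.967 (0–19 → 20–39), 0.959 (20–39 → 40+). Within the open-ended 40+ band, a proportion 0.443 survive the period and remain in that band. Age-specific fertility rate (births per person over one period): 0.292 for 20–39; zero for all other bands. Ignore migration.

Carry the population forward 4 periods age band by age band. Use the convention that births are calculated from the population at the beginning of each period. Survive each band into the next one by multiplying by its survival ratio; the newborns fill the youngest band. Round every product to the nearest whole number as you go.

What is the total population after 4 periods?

Numbering the bands 1..3 from youngest to oldest:
After projecting period 1:
Births: 2750 × 0.292 = 803
Band 2: 5000 × 0.967 = 4835
Band 3: 2750 × 0.959 + 7600 × 0.443 = 2637 + 3367 = 6004
→ [803, 4835, 6004]
After projecting period 2:
Births: 4835 × 0.292 = 1412
Band 2: 803 × 0.967 = 777
Band 3: 4835 × 0.959 + 6004 × 0.443 = 4637 + 2660 = 7297
→ [1412, 777, 7297]
After projecting period 3:
Births: 777 × 0.292 = 227
Band 2: 1412 × 0.967 = 1365
Band 3: 777 × 0.959 + 7297 × 0.443 = 745 + 3233 = 3978
→ [227, 1365, 3978]
After projecting period 4:
Births: 1365 × 0.292 = 399
Band 2: 227 × 0.967 = 220
Band 3: 1365 × 0.959 + 3978 × 0.443 = 1309 + 1762 = 3071
→ [399, 220, 3071]
Total after period 4: 399 + 220 + 3071 = 3690

3690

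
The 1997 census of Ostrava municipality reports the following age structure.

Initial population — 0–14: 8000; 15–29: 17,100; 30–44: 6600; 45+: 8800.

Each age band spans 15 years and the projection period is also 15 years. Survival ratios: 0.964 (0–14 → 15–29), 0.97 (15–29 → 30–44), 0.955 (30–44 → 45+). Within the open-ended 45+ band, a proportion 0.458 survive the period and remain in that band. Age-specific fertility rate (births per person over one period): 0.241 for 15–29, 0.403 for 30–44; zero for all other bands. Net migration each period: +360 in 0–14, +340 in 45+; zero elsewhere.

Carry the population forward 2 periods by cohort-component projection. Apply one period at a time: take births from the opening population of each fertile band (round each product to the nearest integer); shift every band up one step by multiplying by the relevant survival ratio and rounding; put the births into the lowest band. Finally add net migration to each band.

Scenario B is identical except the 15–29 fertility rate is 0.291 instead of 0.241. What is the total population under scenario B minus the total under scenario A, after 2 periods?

Numbering the groups 1..4 from youngest to oldest:
[period 1]
Births: 17100 × 0.241 = 4121, 6600 × 0.403 = 2660 — total 6781
Group 2: 8000 × 0.964 = 7712
Group 3: 17100 × 0.97 = 16587
Group 4: 6600 × 0.955 + 8800 × 0.458 = 6303 + 4030 = 10333
Net migration: Group 1 + 360 → 7141; Group 4 + 340 → 10673
→ [7141, 7712, 16587, 10673]
[period 2]
Births: 7712 × 0.241 = 1859, 16587 × 0.403 = 6685 — total 8544
Group 2: 7141 × 0.964 = 6884
Group 3: 7712 × 0.97 = 7481
Group 4: 16587 × 0.955 + 10673 × 0.458 = 15841 + 4888 = 20729
Net migration: Group 1 + 360 → 8904; Group 4 + 340 → 21069
→ [8904, 6884, 7481, 21069]
Scenario A total after 2 periods: 44338
Scenario B projection —
[period 1]
Births: 17100 × 0.291 = 4976, 6600 × 0.403 = 2660 — total 7636
Group 2: 8000 × 0.964 = 7712
Group 3: 17100 × 0.97 = 16587
Group 4: 6600 × 0.955 + 8800 × 0.458 = 6303 + 4030 = 10333
Net migration: Group 1 + 360 → 7996; Group 4 + 340 → 10673
→ [7996, 7712, 16587, 10673]
[period 2]
Births: 7712 × 0.291 = 2244, 16587 × 0.403 = 6685 — total 8929
Group 2: 7996 × 0.964 = 7708
Group 3: 7712 × 0.97 = 7481
Group 4: 16587 × 0.955 + 10673 × 0.458 = 15841 + 4888 = 20729
Net migration: Group 1 + 360 → 9289; Group 4 + 340 → 21069
→ [9289, 7708, 7481, 21069]
Scenario B total after 2 periods: 45547
Difference B − A = 45547 − 44338 = 1209

1209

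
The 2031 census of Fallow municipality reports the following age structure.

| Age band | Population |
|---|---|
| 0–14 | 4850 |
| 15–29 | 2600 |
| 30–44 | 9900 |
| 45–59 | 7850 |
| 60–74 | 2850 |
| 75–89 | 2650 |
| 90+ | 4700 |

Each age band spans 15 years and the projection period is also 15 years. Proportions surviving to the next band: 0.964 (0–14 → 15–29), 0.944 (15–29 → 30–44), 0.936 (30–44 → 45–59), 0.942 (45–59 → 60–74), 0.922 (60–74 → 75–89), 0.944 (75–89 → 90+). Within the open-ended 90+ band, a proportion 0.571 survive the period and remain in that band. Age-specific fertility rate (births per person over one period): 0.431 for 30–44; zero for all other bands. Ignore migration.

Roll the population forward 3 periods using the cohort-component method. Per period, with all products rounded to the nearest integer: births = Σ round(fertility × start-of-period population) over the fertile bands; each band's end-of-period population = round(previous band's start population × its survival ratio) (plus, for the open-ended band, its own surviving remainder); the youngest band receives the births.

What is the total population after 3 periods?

— Period 1 —
Births: 9900 * 0.431 = 4267
15–29: 4850 * 0.964 = 4675
30–44: 2600 * 0.944 = 2454
45–59: 9900 * 0.936 = 9266
60–74: 7850 * 0.942 = 7395
75–89: 2850 * 0.922 = 2628
90+: 2650 * 0.944 + 4700 * 0.571 = 2502 + 2684 = 5186
End of period: [4267, 4675, 2454, 9266, 7395, 2628, 5186]
— Period 2 —
Births: 2454 * 0.431 = 1058
15–29: 4267 * 0.964 = 4113
30–44: 4675 * 0.944 = 4413
45–59: 2454 * 0.936 = 2297
60–74: 9266 * 0.942 = 8729
75–89: 7395 * 0.922 = 6818
90+: 2628 * 0.944 + 5186 * 0.571 = 2481 + 2961 = 5442
End of period: [1058, 4113, 4413, 2297, 8729, 6818, 5442]
— Period 3 —
Births: 4413 * 0.431 = 1902
15–29: 1058 * 0.964 = 1020
30–44: 4113 * 0.944 = 3883
45–59: 4413 * 0.936 = 4131
60–74: 2297 * 0.942 = 2164
75–89: 8729 * 0.922 = 8048
90+: 6818 * 0.944 + 5442 * 0.571 = 6436 + 3107 = 9543
End of period: [1902, 1020, 3883, 4131, 2164, 8048, 9543]
Total after period 3: 1902 + 1020 + 3883 + 4131 + 2164 + 8048 + 9543 = 30691

30691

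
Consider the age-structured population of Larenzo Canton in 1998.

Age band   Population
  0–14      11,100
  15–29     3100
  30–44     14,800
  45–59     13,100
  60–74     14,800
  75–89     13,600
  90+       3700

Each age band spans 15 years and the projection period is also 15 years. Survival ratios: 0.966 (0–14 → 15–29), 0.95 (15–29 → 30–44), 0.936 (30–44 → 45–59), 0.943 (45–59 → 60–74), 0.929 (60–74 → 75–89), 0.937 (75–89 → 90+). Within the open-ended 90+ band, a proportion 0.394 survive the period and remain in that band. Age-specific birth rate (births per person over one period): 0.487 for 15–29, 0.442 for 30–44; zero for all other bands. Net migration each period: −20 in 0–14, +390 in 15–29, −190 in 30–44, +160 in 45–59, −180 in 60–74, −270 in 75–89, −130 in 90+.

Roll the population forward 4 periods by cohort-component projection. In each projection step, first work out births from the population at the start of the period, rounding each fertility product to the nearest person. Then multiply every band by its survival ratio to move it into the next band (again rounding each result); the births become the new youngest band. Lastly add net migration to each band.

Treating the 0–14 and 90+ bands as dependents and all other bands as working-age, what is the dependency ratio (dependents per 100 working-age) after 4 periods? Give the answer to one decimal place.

Period 1:
Births: 3100 * 0.487 = 1510, 14800 * 0.442 = 6542 → total 8052
15–29: 11100 * 0.966 = 10723
30–44: 3100 * 0.95 = 2945
45–59: 14800 * 0.936 = 13853
60–74: 13100 * 0.943 = 12353
75–89: 14800 * 0.929 = 13749
90+: 13600 * 0.937 + 3700 * 0.394 = 12743 + 1458 = 14201
Net migration: 0–14 − 20 → 8032; 15–29 + 390 → 11113; 30–44 − 190 → 2755; 45–59 + 160 → 14013; 60–74 − 180 → 12173; 75–89 − 270 → 13479; 90+ − 130 → 14071
Population now: 0–14=8032, 15–29=11113, 30–44=2755, 45–59=14013, 60–74=12173, 75–89=13479, 90+=14071
Period 2:
Births: 11113 * 0.487 = 5412, 2755 * 0.442 = 1218 → total 6630
15–29: 8032 * 0.966 = 7759
30–44: 11113 * 0.95 = 10557
45–59: 2755 * 0.936 = 2579
60–74: 14013 * 0.943 = 13214
75–89: 12173 * 0.929 = 11309
90+: 13479 * 0.937 + 14071 * 0.394 = 12630 + 5544 = 18174
Net migration: 0–14 − 20 → 6610; 15–29 + 390 → 8149; 30–44 − 190 → 10367; 45–59 + 160 → 2739; 60–74 − 180 → 13034; 75–89 − 270 → 11039; 90+ − 130 → 18044
Population now: 0–14=6610, 15–29=8149, 30–44=10367, 45–59=2739, 60–74=13034, 75–89=11039, 90+=18044
Period 3:
Births: 8149 * 0.487 = 3969, 10367 * 0.442 = 4582 → total 8551
15–29: 6610 * 0.966 = 6385
30–44: 8149 * 0.95 = 7742
45–59: 10367 * 0.936 = 9704
60–74: 2739 * 0.943 = 2583
75–89: 13034 * 0.929 = 12109
90+: 11039 * 0.937 + 18044 * 0.394 = 10344 + 7109 = 17453
Net migration: 0–14 − 20 → 8531; 15–29 + 390 → 6775; 30–44 − 190 → 7552; 45–59 + 160 → 9864; 60–74 − 180 → 2403; 75–89 − 270 → 11839; 90+ − 130 → 17323
Population now: 0–14=8531, 15–29=6775, 30–44=7552, 45–59=9864, 60–74=2403, 75–89=11839, 90+=17323
Period 4:
Births: 6775 * 0.487 = 3299, 7552 * 0.442 = 3338 → total 6637
15–29: 8531 * 0.966 = 8241
30–44: 6775 * 0.95 = 6436
45–59: 7552 * 0.936 = 7069
60–74: 9864 * 0.943 = 9302
75–89: 2403 * 0.929 = 2232
90+: 11839 * 0.937 + 17323 * 0.394 = 11093 + 6825 = 17918
Net migration: 0–14 − 20 → 6617; 15–29 + 390 → 8631; 30–44 − 190 → 6246; 45–59 + 160 → 7229; 60–74 − 180 → 9122; 75–89 − 270 → 1962; 90+ − 130 → 17788
Population now: 0–14=6617, 15–29=8631, 30–44=6246, 45–59=7229, 60–74=9122, 75–89=1962, 90+=17788
Dependents (band 0–14 + band 90+) = 6617 + 17788 = 24405; working-age = 33190; ratio = 24405/33190 × 100 = 73.5

73.5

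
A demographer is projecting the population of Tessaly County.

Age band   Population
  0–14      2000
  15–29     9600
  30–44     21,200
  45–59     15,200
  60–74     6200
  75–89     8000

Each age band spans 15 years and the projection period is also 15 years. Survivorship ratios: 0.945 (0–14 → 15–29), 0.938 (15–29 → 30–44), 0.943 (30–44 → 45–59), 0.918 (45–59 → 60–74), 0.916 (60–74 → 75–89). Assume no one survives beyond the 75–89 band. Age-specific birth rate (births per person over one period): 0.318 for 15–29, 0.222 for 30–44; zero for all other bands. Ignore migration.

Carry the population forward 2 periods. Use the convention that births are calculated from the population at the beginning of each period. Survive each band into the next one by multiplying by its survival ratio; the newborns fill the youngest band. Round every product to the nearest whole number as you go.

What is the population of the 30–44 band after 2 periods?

1773

(Groups numbered youngest = 1 to oldest = 6.)
Period 1:
Births: 9600 * 0.318 = 3053, 21200 * 0.222 = 4706 ⇒ total 7759
Group 2: 2000 * 0.945 = 1890
Group 3: 9600 * 0.938 = 9005
Group 4: 21200 * 0.943 = 19992
Group 5: 15200 * 0.918 = 13954
Group 6: 6200 * 0.916 = 5679
End of period: [7759, 1890, 9005, 19992, 13954, 5679]
Period 2:
Births: 1890 * 0.318 = 601, 9005 * 0.222 = 1999 ⇒ total 2600
Group 2: 7759 * 0.945 = 7332
Group 3: 1890 * 0.938 = 1773
Group 4: 9005 * 0.943 = 8492
Group 5: 19992 * 0.918 = 18353
Group 6: 13954 * 0.916 = 12782
End of period: [2600, 7332, 1773, 8492, 18353, 12782]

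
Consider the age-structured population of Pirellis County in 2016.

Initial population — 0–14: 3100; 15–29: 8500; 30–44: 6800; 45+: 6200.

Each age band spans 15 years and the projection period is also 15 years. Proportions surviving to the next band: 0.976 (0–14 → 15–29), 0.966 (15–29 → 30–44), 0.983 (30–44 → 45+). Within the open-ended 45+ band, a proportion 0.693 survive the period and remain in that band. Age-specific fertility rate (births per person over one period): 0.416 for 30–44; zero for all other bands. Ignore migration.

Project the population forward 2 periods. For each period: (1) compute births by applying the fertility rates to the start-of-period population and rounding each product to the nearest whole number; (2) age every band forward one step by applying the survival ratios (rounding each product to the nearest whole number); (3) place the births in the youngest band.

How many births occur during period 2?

Period 1.
Births: 6800 × 0.416 = 2829
15–29: 3100 × 0.976 = 3026
30–44: 8500 × 0.966 = 8211
45+: 6800 × 0.983 + 6200 × 0.693 = 6684 + 4297 = 10981
Giving 2829 / 3026 / 8211 / 10981.
Period 2.
Births: 8211 × 0.416 = 3416
15–29: 2829 × 0.976 = 2761
30–44: 3026 × 0.966 = 2923
45+: 8211 × 0.983 + 10981 × 0.693 = 8071 + 7610 = 15681
Giving 3416 / 2761 / 2923 / 15681.

3416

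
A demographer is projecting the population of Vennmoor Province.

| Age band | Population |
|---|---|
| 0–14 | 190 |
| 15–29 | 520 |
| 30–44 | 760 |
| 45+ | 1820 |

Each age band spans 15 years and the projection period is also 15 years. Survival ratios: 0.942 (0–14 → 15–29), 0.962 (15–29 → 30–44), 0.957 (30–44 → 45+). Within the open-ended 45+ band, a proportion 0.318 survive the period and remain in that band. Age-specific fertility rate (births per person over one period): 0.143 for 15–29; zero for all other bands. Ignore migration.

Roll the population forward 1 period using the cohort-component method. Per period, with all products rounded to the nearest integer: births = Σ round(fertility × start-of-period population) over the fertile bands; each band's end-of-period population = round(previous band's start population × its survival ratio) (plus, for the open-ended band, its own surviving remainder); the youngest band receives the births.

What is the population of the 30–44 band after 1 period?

500

Period 1.
Births: 520 × 0.143 = 74
15–29: 190 × 0.942 = 179
30–44: 520 × 0.962 = 500
45+: 760 × 0.957 + 1820 × 0.318 = 727 + 579 = 1306
Giving 74 / 179 / 500 / 1306.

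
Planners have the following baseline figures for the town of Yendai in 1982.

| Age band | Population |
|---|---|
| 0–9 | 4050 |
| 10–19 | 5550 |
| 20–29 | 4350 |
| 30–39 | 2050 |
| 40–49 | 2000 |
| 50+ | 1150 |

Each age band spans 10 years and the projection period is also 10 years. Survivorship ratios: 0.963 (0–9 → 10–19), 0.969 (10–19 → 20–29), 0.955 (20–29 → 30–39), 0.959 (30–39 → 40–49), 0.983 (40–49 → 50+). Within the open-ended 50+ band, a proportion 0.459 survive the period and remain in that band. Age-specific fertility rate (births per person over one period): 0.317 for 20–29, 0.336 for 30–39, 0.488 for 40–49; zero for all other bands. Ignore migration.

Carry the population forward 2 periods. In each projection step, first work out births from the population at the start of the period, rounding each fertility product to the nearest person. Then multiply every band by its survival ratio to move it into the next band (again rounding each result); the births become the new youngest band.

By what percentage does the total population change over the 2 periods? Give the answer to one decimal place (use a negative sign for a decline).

19.9

Numbering the bands 1..6 from youngest to oldest:
[period 1]
Births: 4350 * 0.317 = 1379  |  2050 * 0.336 = 689  |  2000 * 0.488 = 976 → total 3044
Band 2: 4050 * 0.963 = 3900
Band 3: 5550 * 0.969 = 5378
Band 4: 4350 * 0.955 = 4154
Band 5: 2050 * 0.959 = 1966
Band 6: 2000 * 0.983 + 1150 * 0.459 = 1966 + 528 = 2494
Population now: 0–9=3044, 10–19=3900, 20–29=5378, 30–39=4154, 40–49=1966, 50+=2494
[period 2]
Births: 5378 * 0.317 = 1705  |  4154 * 0.336 = 1396  |  1966 * 0.488 = 959 → total 4060
Band 2: 3044 * 0.963 = 2931
Band 3: 3900 * 0.969 = 3779
Band 4: 5378 * 0.955 = 5136
Band 5: 4154 * 0.959 = 3984
Band 6: 1966 * 0.983 + 2494 * 0.459 = 1933 + 1145 = 3078
Population now: 0–9=4060, 10–19=2931, 20–29=3779, 30–39=5136, 40–49=3984, 50+=3078
Total: 19150 → 22968; change = 3818; percentage change = 19.9%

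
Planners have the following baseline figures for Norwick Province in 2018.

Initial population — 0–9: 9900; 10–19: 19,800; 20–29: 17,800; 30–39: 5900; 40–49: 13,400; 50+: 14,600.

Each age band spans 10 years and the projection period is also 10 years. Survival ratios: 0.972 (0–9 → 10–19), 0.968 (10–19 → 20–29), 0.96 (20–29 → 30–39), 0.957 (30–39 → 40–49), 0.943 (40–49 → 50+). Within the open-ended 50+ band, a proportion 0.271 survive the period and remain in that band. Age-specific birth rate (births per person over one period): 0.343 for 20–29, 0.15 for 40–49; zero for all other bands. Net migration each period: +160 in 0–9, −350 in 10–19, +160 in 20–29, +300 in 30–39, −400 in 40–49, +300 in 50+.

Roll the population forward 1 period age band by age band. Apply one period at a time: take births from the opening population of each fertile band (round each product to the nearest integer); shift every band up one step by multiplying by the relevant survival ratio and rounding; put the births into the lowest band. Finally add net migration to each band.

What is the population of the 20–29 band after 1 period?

19326

Numbering the groups 1..6 from youngest to oldest:
After projecting period 1:
Births: 17800 × 0.343 = 6105  |  13400 × 0.15 = 2010 ⇒ total 8115
Group 2: 9900 × 0.972 = 9623
Group 3: 19800 × 0.968 = 19166
Group 4: 17800 × 0.96 = 17088
Group 5: 5900 × 0.957 = 5646
Group 6: 13400 × 0.943 + 14600 × 0.271 = 12636 + 3957 = 16593
Net migration: Group 1 + 160 → 8275; Group 2 − 350 → 9273; Group 3 + 160 → 19326; Group 4 + 300 → 17388; Group 5 − 400 → 5246; Group 6 + 300 → 16893
Population now: 0–9=8275, 10–19=9273, 20–29=19326, 30–39=17388, 40–49=5246, 50+=16893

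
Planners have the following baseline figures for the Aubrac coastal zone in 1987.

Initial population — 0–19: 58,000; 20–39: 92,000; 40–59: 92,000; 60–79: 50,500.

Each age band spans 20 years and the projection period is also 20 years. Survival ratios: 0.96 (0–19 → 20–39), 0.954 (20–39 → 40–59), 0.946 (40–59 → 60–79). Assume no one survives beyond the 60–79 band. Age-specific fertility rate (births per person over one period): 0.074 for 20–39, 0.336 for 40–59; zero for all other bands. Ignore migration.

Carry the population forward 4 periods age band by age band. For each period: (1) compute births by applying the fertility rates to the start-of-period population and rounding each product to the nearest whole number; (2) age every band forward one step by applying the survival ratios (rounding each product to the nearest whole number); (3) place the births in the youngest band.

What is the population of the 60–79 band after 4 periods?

32680

Numbering the groups 1..4 from youngest to oldest:
[period 1]
Births: 92000 * 0.074 = 6808 ; 92000 * 0.336 = 30912 — total 37720
Group 2: 58000 * 0.96 = 55680
Group 3: 92000 * 0.954 = 87768
Group 4: 92000 * 0.946 = 87032
→ [37720, 55680, 87768, 87032]
[period 2]
Births: 55680 * 0.074 = 4120 ; 87768 * 0.336 = 29490 — total 33610
Group 2: 37720 * 0.96 = 36211
Group 3: 55680 * 0.954 = 53119
Group 4: 87768 * 0.946 = 83029
→ [33610, 36211, 53119, 83029]
[period 3]
Births: 36211 * 0.074 = 2680 ; 53119 * 0.336 = 17848 — total 20528
Group 2: 33610 * 0.96 = 32266
Group 3: 36211 * 0.954 = 34545
Group 4: 53119 * 0.946 = 50251
→ [20528, 32266, 34545, 50251]
[period 4]
Births: 32266 * 0.074 = 2388 ; 34545 * 0.336 = 11607 — total 13995
Group 2: 20528 * 0.96 = 19707
Group 3: 32266 * 0.954 = 30782
Group 4: 34545 * 0.946 = 32680
→ [13995, 19707, 30782, 32680]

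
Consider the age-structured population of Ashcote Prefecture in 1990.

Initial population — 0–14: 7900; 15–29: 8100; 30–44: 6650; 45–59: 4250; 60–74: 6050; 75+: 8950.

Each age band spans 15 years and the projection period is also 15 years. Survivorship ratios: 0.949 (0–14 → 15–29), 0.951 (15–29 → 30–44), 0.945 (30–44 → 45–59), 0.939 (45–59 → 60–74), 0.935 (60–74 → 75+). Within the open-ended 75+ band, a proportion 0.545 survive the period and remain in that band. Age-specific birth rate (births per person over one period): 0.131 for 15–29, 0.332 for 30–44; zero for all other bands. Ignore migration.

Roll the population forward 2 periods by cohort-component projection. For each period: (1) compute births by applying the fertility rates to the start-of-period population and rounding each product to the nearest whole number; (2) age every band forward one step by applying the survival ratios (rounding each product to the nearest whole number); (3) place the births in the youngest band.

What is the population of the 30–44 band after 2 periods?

After projecting period 1:
Births: 8100 × 0.131 = 1061  |  6650 × 0.332 = 2208 → total 3269
15–29: 7900 × 0.949 = 7497
30–44: 8100 × 0.951 = 7703
45–59: 6650 × 0.945 = 6284
60–74: 4250 × 0.939 = 3991
75+: 6050 × 0.935 + 8950 × 0.545 = 5657 + 4878 = 10535
Population now: 0–14=3269, 15–29=7497, 30–44=7703, 45–59=6284, 60–74=3991, 75+=10535
After projecting period 2:
Births: 7497 × 0.131 = 982  |  7703 × 0.332 = 2557 → total 3539
15–29: 3269 × 0.949 = 3102
30–44: 7497 × 0.951 = 7130
45–59: 7703 × 0.945 = 7279
60–74: 6284 × 0.939 = 5901
75+: 3991 × 0.935 + 10535 × 0.545 = 3732 + 5742 = 9474
Population now: 0–14=3539, 15–29=3102, 30–44=7130, 45–59=7279, 60–74=5901, 75+=9474

7130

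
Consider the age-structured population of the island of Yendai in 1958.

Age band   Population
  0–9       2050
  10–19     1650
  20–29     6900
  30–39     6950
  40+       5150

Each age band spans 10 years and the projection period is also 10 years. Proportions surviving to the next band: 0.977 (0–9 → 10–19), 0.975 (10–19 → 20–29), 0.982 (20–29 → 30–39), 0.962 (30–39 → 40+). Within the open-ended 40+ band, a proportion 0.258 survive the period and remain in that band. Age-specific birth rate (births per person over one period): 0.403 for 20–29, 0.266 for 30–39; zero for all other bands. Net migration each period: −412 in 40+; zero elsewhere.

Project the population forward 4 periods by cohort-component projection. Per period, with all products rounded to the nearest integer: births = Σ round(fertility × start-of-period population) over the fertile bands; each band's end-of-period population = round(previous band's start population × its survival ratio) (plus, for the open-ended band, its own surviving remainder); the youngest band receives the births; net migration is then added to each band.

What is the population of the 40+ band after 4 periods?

Period 1.
Births: 6900 × 0.403 = 2781, 6950 × 0.266 = 1849 → 4630
10–19: 2050 × 0.977 = 2003
20–29: 1650 × 0.975 = 1609
30–39: 6900 × 0.982 = 6776
40+: 6950 × 0.962 + 5150 × 0.258 = 6686 + 1329 = 8015
Net migration: 40+ − 412 → 7603
Giving 4630 / 2003 / 1609 / 6776 / 7603.
Period 2.
Births: 1609 × 0.403 = 648, 6776 × 0.266 = 1802 → 2450
10–19: 4630 × 0.977 = 4524
20–29: 2003 × 0.975 = 1953
30–39: 1609 × 0.982 = 1580
40+: 6776 × 0.962 + 7603 × 0.258 = 6519 + 1962 = 8481
Net migration: 40+ − 412 → 8069
Giving 2450 / 4524 / 1953 / 1580 / 8069.
Period 3.
Births: 1953 × 0.403 = 787, 1580 × 0.266 = 420 → 1207
10–19: 2450 × 0.977 = 2394
20–29: 4524 × 0.975 = 4411
30–39: 1953 × 0.982 = 1918
40+: 1580 × 0.962 + 8069 × 0.258 = 1520 + 2082 = 3602
Net migration: 40+ − 412 → 3190
Giving 1207 / 2394 / 4411 / 1918 / 3190.
Period 4.
Births: 4411 × 0.403 = 1778, 1918 × 0.266 = 510 → 2288
10–19: 1207 × 0.977 = 1179
20–29: 2394 × 0.975 = 2334
30–39: 4411 × 0.982 = 4332
40+: 1918 × 0.962 + 3190 × 0.258 = 1845 + 823 = 2668
Net migration: 40+ − 412 → 2256
Giving 2288 / 1179 / 2334 / 4332 / 2256.

2256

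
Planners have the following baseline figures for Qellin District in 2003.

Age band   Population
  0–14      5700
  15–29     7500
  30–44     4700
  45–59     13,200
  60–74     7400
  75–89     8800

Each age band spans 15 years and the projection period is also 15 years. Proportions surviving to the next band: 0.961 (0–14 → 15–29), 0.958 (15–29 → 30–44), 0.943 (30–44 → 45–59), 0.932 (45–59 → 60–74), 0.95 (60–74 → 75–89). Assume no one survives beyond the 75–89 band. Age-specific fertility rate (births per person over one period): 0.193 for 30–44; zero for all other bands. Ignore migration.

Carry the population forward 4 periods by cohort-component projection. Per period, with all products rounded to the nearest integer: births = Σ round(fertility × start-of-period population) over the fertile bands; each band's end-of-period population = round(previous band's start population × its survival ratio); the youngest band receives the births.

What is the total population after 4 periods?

13808

Period 1.
Births: 4700 × 0.193 = 907
15–29: 5700 × 0.961 = 5478
30–44: 7500 × 0.958 = 7185
45–59: 4700 × 0.943 = 4432
60–74: 13200 × 0.932 = 12302
75–89: 7400 × 0.95 = 7030
Giving 907 / 5478 / 7185 / 4432 / 12302 / 7030.
Period 2.
Births: 7185 × 0.193 = 1387
15–29: 907 × 0.961 = 872
30–44: 5478 × 0.958 = 5248
45–59: 7185 × 0.943 = 6775
60–74: 4432 × 0.932 = 4131
75–89: 12302 × 0.95 = 11687
Giving 1387 / 872 / 5248 / 6775 / 4131 / 11687.
Period 3.
Births: 5248 × 0.193 = 1013
15–29: 1387 × 0.961 = 1333
30–44: 872 × 0.958 = 835
45–59: 5248 × 0.943 = 4949
60–74: 6775 × 0.932 = 6314
75–89: 4131 × 0.95 = 3924
Giving 1013 / 1333 / 835 / 4949 / 6314 / 3924.
Period 4.
Births: 835 × 0.193 = 161
15–29: 1013 × 0.961 = 973
30–44: 1333 × 0.958 = 1277
45–59: 835 × 0.943 = 787
60–74: 4949 × 0.932 = 4612
75–89: 6314 × 0.95 = 5998
Giving 161 / 973 / 1277 / 787 / 4612 / 5998.
Total after period 4: 161 + 973 + 1277 + 787 + 4612 + 5998 = 13808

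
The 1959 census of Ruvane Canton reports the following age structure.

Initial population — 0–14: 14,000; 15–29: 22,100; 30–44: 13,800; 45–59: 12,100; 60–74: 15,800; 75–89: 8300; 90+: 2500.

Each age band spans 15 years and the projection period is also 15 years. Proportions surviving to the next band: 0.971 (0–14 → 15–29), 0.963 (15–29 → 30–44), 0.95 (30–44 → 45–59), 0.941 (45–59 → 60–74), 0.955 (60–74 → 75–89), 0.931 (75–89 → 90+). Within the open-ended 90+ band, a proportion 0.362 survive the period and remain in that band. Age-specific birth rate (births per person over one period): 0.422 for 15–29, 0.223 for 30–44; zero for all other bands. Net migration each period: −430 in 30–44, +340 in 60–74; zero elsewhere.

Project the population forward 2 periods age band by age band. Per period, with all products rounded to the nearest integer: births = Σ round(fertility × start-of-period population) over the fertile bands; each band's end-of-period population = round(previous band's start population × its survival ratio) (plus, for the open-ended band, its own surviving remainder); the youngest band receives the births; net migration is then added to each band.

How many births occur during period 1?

12403

Period 1.
Births: 22100 × 0.422 = 9326, 13800 × 0.223 = 3077 ⇒ total 12403
15–29: 14000 × 0.971 = 13594
30–44: 22100 × 0.963 = 21282
45–59: 13800 × 0.95 = 13110
60–74: 12100 × 0.941 = 11386
75–89: 15800 × 0.955 = 15089
90+: 8300 × 0.931 + 2500 × 0.362 = 7727 + 905 = 8632
Net migration: 30–44 − 430 → 20852; 60–74 + 340 → 11726
Giving 12403 / 13594 / 20852 / 13110 / 11726 / 15089 / 8632.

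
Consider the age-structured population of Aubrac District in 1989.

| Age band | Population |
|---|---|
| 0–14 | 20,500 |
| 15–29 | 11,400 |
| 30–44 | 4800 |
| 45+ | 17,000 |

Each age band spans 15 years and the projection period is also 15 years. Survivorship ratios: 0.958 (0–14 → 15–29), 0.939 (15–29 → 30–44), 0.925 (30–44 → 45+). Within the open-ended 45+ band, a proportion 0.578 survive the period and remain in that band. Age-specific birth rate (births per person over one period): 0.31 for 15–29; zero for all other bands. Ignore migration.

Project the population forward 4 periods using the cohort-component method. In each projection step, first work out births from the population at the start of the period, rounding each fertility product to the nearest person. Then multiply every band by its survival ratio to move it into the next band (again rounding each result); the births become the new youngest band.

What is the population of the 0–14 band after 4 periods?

1808

Let group 1 be 0–14 through group 4 = 45+.
Period 1:
Births: 11400 × 0.31 = 3534
Group 2: 20500 × 0.958 = 19639
Group 3: 11400 × 0.939 = 10705
Group 4: 4800 × 0.925 + 17000 × 0.578 = 4440 + 9826 = 14266
→ [3534, 19639, 10705, 14266]
Period 2:
Births: 19639 × 0.31 = 6088
Group 2: 3534 × 0.958 = 3386
Group 3: 19639 × 0.939 = 18441
Group 4: 10705 × 0.925 + 14266 × 0.578 = 9902 + 8246 = 18148
→ [6088, 3386, 18441, 18148]
Period 3:
Births: 3386 × 0.31 = 1050
Group 2: 6088 × 0.958 = 5832
Group 3: 3386 × 0.939 = 3179
Group 4: 18441 × 0.925 + 18148 × 0.578 = 17058 + 10490 = 27548
→ [1050, 5832, 3179, 27548]
Period 4:
Births: 5832 × 0.31 = 1808
Group 2: 1050 × 0.958 = 1006
Group 3: 5832 × 0.939 = 5476
Group 4: 3179 × 0.925 + 27548 × 0.578 = 2941 + 15923 = 18864
→ [1808, 1006, 5476, 18864]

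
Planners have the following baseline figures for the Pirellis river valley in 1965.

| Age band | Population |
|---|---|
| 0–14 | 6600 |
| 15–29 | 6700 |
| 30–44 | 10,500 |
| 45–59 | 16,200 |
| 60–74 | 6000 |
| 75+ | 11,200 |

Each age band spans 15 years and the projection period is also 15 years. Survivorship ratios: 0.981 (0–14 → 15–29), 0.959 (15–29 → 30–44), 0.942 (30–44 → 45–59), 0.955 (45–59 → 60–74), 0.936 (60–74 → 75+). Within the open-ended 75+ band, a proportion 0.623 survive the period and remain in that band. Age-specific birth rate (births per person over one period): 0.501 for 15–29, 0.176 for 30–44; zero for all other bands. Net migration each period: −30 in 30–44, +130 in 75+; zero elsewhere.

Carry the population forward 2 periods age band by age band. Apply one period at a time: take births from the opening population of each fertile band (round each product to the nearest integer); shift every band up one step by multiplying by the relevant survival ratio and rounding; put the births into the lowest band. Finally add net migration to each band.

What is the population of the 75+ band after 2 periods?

After projecting period 1:
Births: 6700 × 0.501 = 3357, 10500 × 0.176 = 1848 ⇒ total 5205
15–29: 6600 × 0.981 = 6475
30–44: 6700 × 0.959 = 6425
45–59: 10500 × 0.942 = 9891
60–74: 16200 × 0.955 = 15471
75+: 6000 × 0.936 + 11200 × 0.623 = 5616 + 6978 = 12594
Net migration: 30–44 − 30 → 6395; 75+ + 130 → 12724
End of period: [5205, 6475, 6395, 9891, 15471, 12724]
After projecting period 2:
Births: 6475 × 0.501 = 3244, 6395 × 0.176 = 1126 ⇒ total 4370
15–29: 5205 × 0.981 = 5106
30–44: 6475 × 0.959 = 6210
45–59: 6395 × 0.942 = 6024
60–74: 9891 × 0.955 = 9446
75+: 15471 × 0.936 + 12724 × 0.623 = 14481 + 7927 = 22408
Net migration: 30–44 − 30 → 6180; 75+ + 130 → 22538
End of period: [4370, 5106, 6180, 6024, 9446, 22538]

22538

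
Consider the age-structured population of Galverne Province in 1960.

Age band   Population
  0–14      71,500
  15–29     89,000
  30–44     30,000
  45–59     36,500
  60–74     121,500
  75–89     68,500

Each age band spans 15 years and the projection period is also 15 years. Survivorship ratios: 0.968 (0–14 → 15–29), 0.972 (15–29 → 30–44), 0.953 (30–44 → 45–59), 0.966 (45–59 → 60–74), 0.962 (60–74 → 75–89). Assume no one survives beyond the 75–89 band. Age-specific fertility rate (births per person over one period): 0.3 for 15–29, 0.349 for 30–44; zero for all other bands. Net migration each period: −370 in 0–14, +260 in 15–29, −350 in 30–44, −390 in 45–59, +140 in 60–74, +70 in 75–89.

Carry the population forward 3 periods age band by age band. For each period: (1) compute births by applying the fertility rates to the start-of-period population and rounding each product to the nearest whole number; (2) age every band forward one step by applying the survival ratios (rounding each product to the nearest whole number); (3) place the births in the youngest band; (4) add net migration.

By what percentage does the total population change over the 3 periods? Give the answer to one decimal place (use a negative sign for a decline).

-31.3

Period 1.
Births: 89000 × 0.3 = 26700 ; 30000 × 0.349 = 10470 ⇒ total 37170
15–29: 71500 × 0.968 = 69212
30–44: 89000 × 0.972 = 86508
45–59: 30000 × 0.953 = 28590
60–74: 36500 × 0.966 = 35259
75–89: 121500 × 0.962 = 116883
Net migration: 0–14 − 370 → 36800; 15–29 + 260 → 69472; 30–44 − 350 → 86158; 45–59 − 390 → 28200; 60–74 + 140 → 35399; 75–89 + 70 → 116953
Population now: 0–14=36800, 15–29=69472, 30–44=86158, 45–59=28200, 60–74=35399, 75–89=116953
Period 2.
Births: 69472 × 0.3 = 20842 ; 86158 × 0.349 = 30069 ⇒ total 50911
15–29: 36800 × 0.968 = 35622
30–44: 69472 × 0.972 = 67527
45–59: 86158 × 0.953 = 82109
60–74: 28200 × 0.966 = 27241
75–89: 35399 × 0.962 = 34054
Net migration: 0–14 − 370 → 50541; 15–29 + 260 → 35882; 30–44 − 350 → 67177; 45–59 − 390 → 81719; 60–74 + 140 → 27381; 75–89 + 70 → 34124
Population now: 0–14=50541, 15–29=35882, 30–44=67177, 45–59=81719, 60–74=27381, 75–89=34124
Period 3.
Births: 35882 × 0.3 = 10765 ; 67177 × 0.349 = 23445 ⇒ total 34210
15–29: 50541 × 0.968 = 48924
30–44: 35882 × 0.972 = 34877
45–59: 67177 × 0.953 = 64020
60–74: 81719 × 0.966 = 78941
75–89: 27381 × 0.962 = 26341
Net migration: 0–14 − 370 → 33840; 15–29 + 260 → 49184; 30–44 − 350 → 34527; 45–59 − 390 → 63630; 60–74 + 140 → 79081; 75–89 + 70 → 26411
Population now: 0–14=33840, 15–29=49184, 30–44=34527, 45–59=63630, 60–74=79081, 75–89=26411
Total: 417000 → 286673; change = -130327; percentage change = -31.3%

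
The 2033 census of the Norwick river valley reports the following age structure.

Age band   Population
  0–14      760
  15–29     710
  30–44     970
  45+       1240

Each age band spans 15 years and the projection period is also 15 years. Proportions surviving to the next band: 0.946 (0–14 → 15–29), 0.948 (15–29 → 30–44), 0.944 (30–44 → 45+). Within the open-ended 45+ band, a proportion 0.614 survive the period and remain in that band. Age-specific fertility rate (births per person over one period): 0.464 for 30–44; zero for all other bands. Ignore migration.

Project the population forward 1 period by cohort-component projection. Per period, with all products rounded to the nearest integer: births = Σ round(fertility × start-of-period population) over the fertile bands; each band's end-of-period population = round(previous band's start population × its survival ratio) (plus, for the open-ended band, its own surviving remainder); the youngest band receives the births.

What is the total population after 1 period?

Numbering the groups 1..4 from youngest to oldest:
— Period 1 —
Births: 970 × 0.464 = 450
Group 2: 760 × 0.946 = 719
Group 3: 710 × 0.948 = 673
Group 4: 970 × 0.944 + 1240 × 0.614 = 916 + 761 = 1677
End of period: [450, 719, 673, 1677]
Total after period 1: 450 + 719 + 673 + 1677 = 3519

3519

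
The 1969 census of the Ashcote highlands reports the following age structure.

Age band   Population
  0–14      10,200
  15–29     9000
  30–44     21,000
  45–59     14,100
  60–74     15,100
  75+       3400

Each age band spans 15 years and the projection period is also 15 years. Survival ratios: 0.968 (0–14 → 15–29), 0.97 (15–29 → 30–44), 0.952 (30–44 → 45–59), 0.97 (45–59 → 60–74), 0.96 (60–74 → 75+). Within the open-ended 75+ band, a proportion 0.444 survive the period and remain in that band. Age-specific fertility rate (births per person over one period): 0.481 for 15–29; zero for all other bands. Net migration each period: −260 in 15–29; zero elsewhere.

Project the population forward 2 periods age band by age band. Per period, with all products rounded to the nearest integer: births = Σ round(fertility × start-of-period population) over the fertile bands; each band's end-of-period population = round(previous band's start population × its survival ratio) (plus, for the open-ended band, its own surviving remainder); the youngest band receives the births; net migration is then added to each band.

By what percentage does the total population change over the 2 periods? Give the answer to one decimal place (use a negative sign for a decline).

-9.6

[period 1]
Births: 9000 × 0.481 = 4329
15–29: 10200 × 0.968 = 9874
30–44: 9000 × 0.97 = 8730
45–59: 21000 × 0.952 = 19992
60–74: 14100 × 0.97 = 13677
75+: 15100 × 0.96 + 3400 × 0.444 = 14496 + 1510 = 16006
Net migration: 15–29 − 260 → 9614
Giving 4329 / 9614 / 8730 / 19992 / 13677 / 16006.
[period 2]
Births: 9614 × 0.481 = 4624
15–29: 4329 × 0.968 = 4190
30–44: 9614 × 0.97 = 9326
45–59: 8730 × 0.952 = 8311
60–74: 19992 × 0.97 = 19392
75+: 13677 × 0.96 + 16006 × 0.444 = 13130 + 7107 = 20237
Net migration: 15–29 − 260 → 3930
Giving 4624 / 3930 / 9326 / 8311 / 19392 / 20237.
Total: 72800 → 65820; change = -6980; percentage change = -9.6%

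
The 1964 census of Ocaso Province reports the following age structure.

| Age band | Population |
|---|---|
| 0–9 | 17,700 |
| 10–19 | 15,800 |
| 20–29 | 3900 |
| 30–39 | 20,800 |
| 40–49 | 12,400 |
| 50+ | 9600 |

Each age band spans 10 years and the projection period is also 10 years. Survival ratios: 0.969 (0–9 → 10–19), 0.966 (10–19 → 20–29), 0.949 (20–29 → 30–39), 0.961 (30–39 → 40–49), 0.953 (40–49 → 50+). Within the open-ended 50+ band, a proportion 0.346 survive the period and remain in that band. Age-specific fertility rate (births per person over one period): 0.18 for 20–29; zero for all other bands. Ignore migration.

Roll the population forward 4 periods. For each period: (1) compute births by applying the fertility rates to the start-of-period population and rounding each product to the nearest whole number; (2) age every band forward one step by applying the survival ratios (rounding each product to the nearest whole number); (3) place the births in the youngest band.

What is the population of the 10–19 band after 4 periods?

(Groups numbered youngest = 1 to oldest = 6.)
[period 1]
Births: 3900 * 0.18 = 702
Group 2: 17700 * 0.969 = 17151
Group 3: 15800 * 0.966 = 15263
Group 4: 3900 * 0.949 = 3701
Group 5: 20800 * 0.961 = 19989
Group 6: 12400 * 0.953 + 9600 * 0.346 = 11817 + 3322 = 15139
Giving 702 / 17151 / 15263 / 3701 / 19989 / 15139.
[period 2]
Births: 15263 * 0.18 = 2747
Group 2: 702 * 0.969 = 680
Group 3: 17151 * 0.966 = 16568
Group 4: 15263 * 0.949 = 14485
Group 5: 3701 * 0.961 = 3557
Group 6: 19989 * 0.953 + 15139 * 0.346 = 19050 + 5238 = 24288
Giving 2747 / 680 / 16568 / 14485 / 3557 / 24288.
[period 3]
Births: 16568 * 0.18 = 2982
Group 2: 2747 * 0.969 = 2662
Group 3: 680 * 0.966 = 657
Group 4: 16568 * 0.949 = 15723
Group 5: 14485 * 0.961 = 13920
Group 6: 3557 * 0.953 + 24288 * 0.346 = 3390 + 8404 = 11794
Giving 2982 / 2662 / 657 / 15723 / 13920 / 11794.
[period 4]
Births: 657 * 0.18 = 118
Group 2: 2982 * 0.969 = 2890
Group 3: 2662 * 0.966 = 2571
Group 4: 657 * 0.949 = 623
Group 5: 15723 * 0.961 = 15110
Group 6: 13920 * 0.953 + 11794 * 0.346 = 13266 + 4081 = 17347
Giving 118 / 2890 / 2571 / 623 / 15110 / 17347.

2890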